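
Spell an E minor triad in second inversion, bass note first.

E minor is E–G–B. Second inversion puts the fifth (B) in the bass, with the remaining tones above: B, E, G.

B, E, G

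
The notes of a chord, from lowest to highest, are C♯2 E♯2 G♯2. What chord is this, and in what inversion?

C# major, root position

The distinct note names are C#, E#, G#. Stacked in thirds they read C#–E#–G#, which is a major triad on C#.
The lowest note is C#, the root of the chord, so this is root position (figured bass 5/3).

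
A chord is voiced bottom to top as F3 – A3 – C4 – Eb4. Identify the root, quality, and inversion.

F dominant seventh, root position

The distinct note names are F, A, C, Eb. Stacked in thirds they read F–A–C–Eb, which is a dominant seventh chord on F.
With the root (F) in the bass, the chord is in root position (figured bass 7).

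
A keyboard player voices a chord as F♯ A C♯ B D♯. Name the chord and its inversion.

The pitch classes F#, A, C#, B, D# arrange in thirds as B–D#–F#–A–C#: a B dominant ninth chord.
The lowest note is F#, the fifth of the chord, so this is second inversion.

B dominant ninth, second inversion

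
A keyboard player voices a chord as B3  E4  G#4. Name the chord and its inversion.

E major, second inversion

The distinct note names are B, E, G#. Stacked in thirds they read E–G#–B, which is a major triad on E.
With the fifth (B) in the bass, the chord is in second inversion (figured bass 6/4).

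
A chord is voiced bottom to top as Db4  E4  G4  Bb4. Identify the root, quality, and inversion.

E diminished seventh, third inversion

Reducing to letter names: Db, E, G, Bb. These stack in thirds as E–G–Bb–Db — an E diminished seventh chord.
With the seventh (Db) in the bass, the chord is in third inversion (figured bass 4/2).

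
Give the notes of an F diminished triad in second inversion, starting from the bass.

Cb, F, Ab

Spelling F diminished: F–Ab–Cb. In second inversion the fifth is bass, giving Cb, F, Ab from the bottom.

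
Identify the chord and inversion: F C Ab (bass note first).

F minor, root position

The distinct note names are F, C, Ab. Stacked in thirds they read F–Ab–C, which is a minor triad on F.
F is the root of F minor; root in the bass means root position (figured bass 5/3).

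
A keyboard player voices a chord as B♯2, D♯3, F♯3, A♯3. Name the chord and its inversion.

Reducing to letter names: B#, D#, F#, A#. These stack in thirds as B#–D#–F#–A# — a B# half-diminished seventh chord.
With the root (B#) in the bass, the chord is in root position (figured bass 7).

B# half-diminished seventh, root position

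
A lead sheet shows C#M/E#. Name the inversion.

first inversion

C#M/E# means C# major with E# in the bass. E# is the third of C# major (C#–E#–G#), so this is first inversion.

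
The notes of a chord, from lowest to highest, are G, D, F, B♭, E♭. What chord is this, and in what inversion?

Eb major ninth, first inversion

The distinct note names are G, D, F, Bb, Eb. Stacked in thirds they read Eb–G–Bb–D–F, which is a major ninth chord on Eb.
G is the third of Eb major ninth; third in the bass means first inversion.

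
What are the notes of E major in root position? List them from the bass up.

E, G#, B

E major is E–G#–B. Root position puts the root (E) in the bass, with the remaining tones above: E, G#, B.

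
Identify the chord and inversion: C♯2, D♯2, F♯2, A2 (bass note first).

The pitch classes C#, D#, F#, A arrange in thirds as D#–F#–A–C#: a D# half-diminished seventh chord.
C# is the seventh of D# half-diminished seventh; seventh in the bass means third inversion (figured bass 4/2).

D# half-diminished seventh, third inversion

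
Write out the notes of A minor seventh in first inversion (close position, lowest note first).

C, E, G, A

A minor seventh is A–C–E–G. First inversion puts the third (C) in the bass, with the remaining tones above: C, E, G, A.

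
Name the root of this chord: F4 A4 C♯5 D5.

The distinct letter names are F, A, C#, D. Arranged as a stack of thirds they read D–F–A–C#, so D is the root (a D minor-major seventh chord).

D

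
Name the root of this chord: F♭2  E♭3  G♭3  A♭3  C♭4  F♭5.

Fb, Eb, Gb, Ab, Cb are the tones of an Fb major ninth chord (Fb–Ab–Cb–Eb–Gb), making Fb the root.

Fb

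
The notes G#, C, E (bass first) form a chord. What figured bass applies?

6/4

The notes G#, C, E stack in thirds as C–E–G# — a C augmented triad. The bass G# is the fifth, so this is second inversion: figured 6/4.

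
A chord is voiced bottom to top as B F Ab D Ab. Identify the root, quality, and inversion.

B diminished seventh, root position

The distinct note names are B, F, Ab, D. Stacked in thirds they read B–D–F–Ab, which is a diminished seventh chord on B.
The lowest note is B, the root of the chord, so this is root position (figured bass 7).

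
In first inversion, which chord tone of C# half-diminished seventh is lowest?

E

The third of C# half-diminished seventh (C#–E–G–B) is E; that is the bass in first inversion.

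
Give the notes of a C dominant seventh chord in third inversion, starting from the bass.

Bb, C, E, G

Spelling C dominant seventh: C–E–G–Bb. In third inversion the seventh is bass, giving Bb, C, E, G from the bottom.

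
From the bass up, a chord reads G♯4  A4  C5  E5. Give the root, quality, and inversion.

A minor-major seventh, third inversion

Reducing to letter names: G#, A, C, E. These stack in thirds as A–C–E–G# — an A minor-major seventh chord.
With the seventh (G#) in the bass, the chord is in third inversion (figured bass 4/2).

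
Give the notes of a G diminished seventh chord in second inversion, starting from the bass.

Spelling G diminished seventh: G–Bb–Db–Fb. In second inversion the fifth is bass, giving Db, Fb, G, Bb from the bottom.

Db, Fb, G, Bb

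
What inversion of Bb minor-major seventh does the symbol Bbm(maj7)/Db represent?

Bbm(maj7)/Db means Bb minor-major seventh with Db in the bass. Db is the third of Bb minor-major seventh (Bb–Db–F–A), so this is first inversion.

first inversion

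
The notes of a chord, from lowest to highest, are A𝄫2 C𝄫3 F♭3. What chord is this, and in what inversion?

The pitch classes Abb, Cbb, Fb arrange in thirds as Fb–Abb–Cbb: an Fb diminished triad.
Abb is the third of Fb diminished; third in the bass means first inversion (figured bass 6).

Fb diminished, first inversion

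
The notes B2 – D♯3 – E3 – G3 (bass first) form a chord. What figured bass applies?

The notes B, D#, E, G stack in thirds as E–G–B–D# — an E minor-major seventh chord. The bass B is the fifth, so this is second inversion: figured 4/3.

4/3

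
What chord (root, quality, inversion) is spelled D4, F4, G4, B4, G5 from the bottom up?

The pitch classes D, F, G, B arrange in thirds as G–B–D–F: a G dominant seventh chord.
The lowest note is D, the fifth of the chord, so this is second inversion (figured bass 4/3).

G dominant seventh, second inversion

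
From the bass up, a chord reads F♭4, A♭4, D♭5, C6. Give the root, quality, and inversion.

Db minor-major seventh, first inversion

The pitch classes Fb, Ab, Db, C arrange in thirds as Db–Fb–Ab–C: a Db minor-major seventh chord.
The lowest note is Fb, the third of the chord, so this is first inversion (figured bass 6/5).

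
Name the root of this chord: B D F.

The distinct letter names are B, D, F. Arranged as a stack of thirds they read B–D–F, so B is the root (a B diminished triad).

B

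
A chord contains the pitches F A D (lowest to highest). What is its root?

D

The distinct letter names are F, A, D. Arranged as a stack of thirds they read D–F–A, so D is the root (a D minor triad).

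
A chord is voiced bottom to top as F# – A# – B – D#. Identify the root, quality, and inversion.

B major seventh, second inversion

Reducing to letter names: F#, A#, B, D#. These stack in thirds as B–D#–F#–A# — a B major seventh chord.
F# is the fifth of B major seventh; fifth in the bass means second inversion (figured bass 4/3).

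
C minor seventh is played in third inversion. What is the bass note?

C minor seventh is C–Eb–G–Bb. Third inversion places the seventh in the bass: Bb.

Bb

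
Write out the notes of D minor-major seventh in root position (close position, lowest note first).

D, F, A, C#

D minor-major seventh is D–F–A–C#. Root position puts the root (D) in the bass, with the remaining tones above: D, F, A, C#.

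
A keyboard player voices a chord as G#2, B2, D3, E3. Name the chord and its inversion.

The pitch classes G#, B, D, E arrange in thirds as E–G#–B–D: an E dominant seventh chord.
With the third (G#) in the bass, the chord is in first inversion (figured bass 6/5).

E dominant seventh, first inversion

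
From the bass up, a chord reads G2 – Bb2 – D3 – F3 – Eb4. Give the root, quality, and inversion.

The pitch classes G, Bb, D, F, Eb arrange in thirds as Eb–G–Bb–D–F: an Eb major ninth chord.
With the third (G) in the bass, the chord is in first inversion.

Eb major ninth, first inversion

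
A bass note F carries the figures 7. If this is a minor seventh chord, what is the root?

F

The figures 7 mean the root of the chord is in the bass. If F is the root of a minor seventh chord, the root is F (chord tones F–Ab–C–Eb).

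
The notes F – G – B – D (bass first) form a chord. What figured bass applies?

4/2

The notes F, G, B, D stack in thirds as G–B–D–F — a G dominant seventh chord. The bass F is the seventh, so this is third inversion: figured 4/2.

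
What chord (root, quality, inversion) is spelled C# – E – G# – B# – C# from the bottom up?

Reducing to letter names: C#, E, G#, B#. These stack in thirds as C#–E–G#–B# — a C# minor-major seventh chord.
With the root (C#) in the bass, the chord is in root position (figured bass 7).

C# minor-major seventh, root position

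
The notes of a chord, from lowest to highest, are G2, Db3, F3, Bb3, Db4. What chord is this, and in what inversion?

The distinct note names are G, Db, F, Bb. Stacked in thirds they read G–Bb–Db–F, which is a half-diminished seventh chord on G.
The lowest note is G, the root of the chord, so this is root position (figured bass 7).

G half-diminished seventh, root position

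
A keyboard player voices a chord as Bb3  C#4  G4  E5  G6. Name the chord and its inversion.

The distinct note names are Bb, C#, G, E. Stacked in thirds they read C#–E–G–Bb, which is a diminished seventh chord on C#.
With the seventh (Bb) in the bass, the chord is in third inversion (figured bass 4/2).

C# diminished seventh, third inversion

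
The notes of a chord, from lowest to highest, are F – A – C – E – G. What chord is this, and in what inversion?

The distinct note names are F, A, C, E, G. Stacked in thirds they read F–A–C–E–G, which is a major ninth chord on F.
F is the root of F major ninth; root in the bass means root position.

F major ninth, root position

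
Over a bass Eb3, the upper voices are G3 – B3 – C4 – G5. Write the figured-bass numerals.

6/5

The notes Eb, G, B, C stack in thirds as C–Eb–G–B — a C minor-major seventh chord. The bass Eb is the third, so this is first inversion: figured 6/5.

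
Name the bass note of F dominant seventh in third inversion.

Eb

In third inversion the seventh is lowest. For F dominant seventh (F–A–C–Eb) that is Eb.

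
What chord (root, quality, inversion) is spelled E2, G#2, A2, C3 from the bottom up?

A minor-major seventh, second inversion

The distinct note names are E, G#, A, C. Stacked in thirds they read A–C–E–G#, which is a minor-major seventh chord on A.
The lowest note is E, the fifth of the chord, so this is second inversion (figured bass 4/3).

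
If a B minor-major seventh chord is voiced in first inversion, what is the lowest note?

D

The third of B minor-major seventh (B–D–F#–A#) is D; that is the bass in first inversion.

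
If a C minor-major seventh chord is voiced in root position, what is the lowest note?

C minor-major seventh is C–Eb–G–B. Root position places the root in the bass: C.

C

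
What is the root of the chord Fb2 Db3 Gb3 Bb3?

Gb

The distinct letter names are Fb, Db, Gb, Bb. Arranged as a stack of thirds they read Gb–Bb–Db–Fb, so Gb is the root (a Gb dominant seventh chord).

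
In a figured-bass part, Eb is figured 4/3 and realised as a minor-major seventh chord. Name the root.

The figures 4/3 mean the fifth of the chord is in the bass. If Eb is the fifth of a minor-major seventh chord, the root is Ab (chord tones Ab–Cb–Eb–G).

Ab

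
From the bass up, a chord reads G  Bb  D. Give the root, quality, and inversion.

G minor, root position

The pitch classes G, Bb, D arrange in thirds as G–Bb–D: a G minor triad.
The lowest note is G, the root of the chord, so this is root position (figured bass 5/3).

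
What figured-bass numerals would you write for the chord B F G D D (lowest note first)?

The notes B, F, G, D stack in thirds as G–B–D–F — a G dominant seventh chord. The bass B is the third, so this is first inversion: figured 6/5.

6/5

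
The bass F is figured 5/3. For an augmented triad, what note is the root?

F

The figures 5/3 mean the root of the chord is in the bass. If F is the root of an augmented triad, the root is F (chord tones F–A–C#).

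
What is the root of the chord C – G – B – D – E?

C

The distinct letter names are C, G, B, D, E. Arranged as a stack of thirds they read C–E–G–B–D, so C is the root (a C major ninth chord).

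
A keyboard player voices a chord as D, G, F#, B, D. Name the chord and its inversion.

G major seventh, second inversion

Reducing to letter names: D, G, F#, B. These stack in thirds as G–B–D–F# — a G major seventh chord.
The lowest note is D, the fifth of the chord, so this is second inversion (figured bass 4/3).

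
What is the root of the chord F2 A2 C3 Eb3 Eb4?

F, A, C, Eb are the tones of an F dominant seventh chord (F–A–C–Eb), making F the root.

F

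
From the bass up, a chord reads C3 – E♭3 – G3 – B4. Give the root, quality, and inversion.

C minor-major seventh, root position

Reducing to letter names: C, Eb, G, B. These stack in thirds as C–Eb–G–B — a C minor-major seventh chord.
With the root (C) in the bass, the chord is in root position (figured bass 7).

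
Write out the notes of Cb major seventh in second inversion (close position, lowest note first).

Cb major seventh is Cb–Eb–Gb–Bb. Second inversion puts the fifth (Gb) in the bass, with the remaining tones above: Gb, Bb, Cb, Eb.

Gb, Bb, Cb, Eb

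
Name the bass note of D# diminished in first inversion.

F#

In first inversion the third is lowest. For D# diminished (D#–F#–A) that is F#.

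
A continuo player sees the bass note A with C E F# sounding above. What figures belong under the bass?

6/5

The notes A, C, E, F# stack in thirds as F#–A–C–E — an F# half-diminished seventh chord. The bass A is the third, so this is first inversion: figured 6/5.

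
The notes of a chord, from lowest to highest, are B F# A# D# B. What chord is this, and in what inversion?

Reducing to letter names: B, F#, A#, D#. These stack in thirds as B–D#–F#–A# — a B major seventh chord.
B is the root of B major seventh; root in the bass means root position (figured bass 7).

B major seventh, root position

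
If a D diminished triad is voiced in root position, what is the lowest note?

In root position the root is lowest. For D diminished (D–F–Ab) that is D.

D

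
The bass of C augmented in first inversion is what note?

E

C augmented is C–E–G#. First inversion places the third in the bass: E.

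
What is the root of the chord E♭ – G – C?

C

Eb, G, C are the tones of a C minor triad (C–Eb–G), making C the root.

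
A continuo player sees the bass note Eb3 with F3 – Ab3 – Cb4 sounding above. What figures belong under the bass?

The notes Eb, F, Ab, Cb stack in thirds as F–Ab–Cb–Eb — an F half-diminished seventh chord. The bass Eb is the seventh, so this is third inversion: figured 4/2.

4/2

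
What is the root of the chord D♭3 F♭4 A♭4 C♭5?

Db

Db, Fb, Ab, Cb are the tones of a Db minor seventh chord (Db–Fb–Ab–Cb), making Db the root.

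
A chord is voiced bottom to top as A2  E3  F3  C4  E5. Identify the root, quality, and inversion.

F major seventh, first inversion

The pitch classes A, E, F, C arrange in thirds as F–A–C–E: an F major seventh chord.
The lowest note is A, the third of the chord, so this is first inversion (figured bass 6/5).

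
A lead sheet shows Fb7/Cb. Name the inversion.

second inversion

Fb7/Cb means Fb dominant seventh with Cb in the bass. Cb is the fifth of Fb dominant seventh (Fb–Ab–Cb–Ebb), so this is second inversion.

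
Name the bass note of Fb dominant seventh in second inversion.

Cb

In second inversion the fifth is lowest. For Fb dominant seventh (Fb–Ab–Cb–Ebb) that is Cb.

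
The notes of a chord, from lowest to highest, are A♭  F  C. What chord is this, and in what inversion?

F minor, first inversion

Reducing to letter names: Ab, F, C. These stack in thirds as F–Ab–C — an F minor triad.
Ab is the third of F minor; third in the bass means first inversion (figured bass 6).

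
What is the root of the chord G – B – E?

G, B, E are the tones of an E minor triad (E–G–B), making E the root.

E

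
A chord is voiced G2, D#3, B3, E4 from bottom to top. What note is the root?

E

G, D#, B, E are the tones of an E minor-major seventh chord (E–G–B–D#), making E the root.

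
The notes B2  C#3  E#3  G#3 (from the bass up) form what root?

The distinct letter names are B, C#, E#, G#. Arranged as a stack of thirds they read C#–E#–G#–B, so C# is the root (a C# dominant seventh chord).

C#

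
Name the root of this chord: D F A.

D

D, F, A are the tones of a D minor triad (D–F–A), making D the root.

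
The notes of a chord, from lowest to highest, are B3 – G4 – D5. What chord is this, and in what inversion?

The distinct note names are B, G, D. Stacked in thirds they read G–B–D, which is a major triad on G.
B is the third of G major; third in the bass means first inversion (figured bass 6).

G major, first inversion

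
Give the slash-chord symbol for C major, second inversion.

Second inversion of C major has the fifth (G) in the bass. As a slash chord: C/G.

C/G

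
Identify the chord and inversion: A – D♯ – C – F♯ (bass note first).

The pitch classes A, D#, C, F# arrange in thirds as D#–F#–A–C: a D# diminished seventh chord.
The lowest note is A, the fifth of the chord, so this is second inversion (figured bass 4/3).

D# diminished seventh, second inversion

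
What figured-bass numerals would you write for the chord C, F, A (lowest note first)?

6/4

The notes C, F, A stack in thirds as F–A–C — an F major triad. The bass C is the fifth, so this is second inversion: figured 6/4.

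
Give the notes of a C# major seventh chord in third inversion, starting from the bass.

The chord tones are C#–E#–G#–B#. With the seventh (B#) lowest for third inversion: B#, C#, E#, G#.

B#, C#, E#, G#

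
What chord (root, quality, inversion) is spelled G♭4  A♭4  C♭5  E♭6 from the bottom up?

The pitch classes Gb, Ab, Cb, Eb arrange in thirds as Ab–Cb–Eb–Gb: an Ab minor seventh chord.
The lowest note is Gb, the seventh of the chord, so this is third inversion (figured bass 4/2).

Ab minor seventh, third inversion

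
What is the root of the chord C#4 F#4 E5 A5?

F#

C#, F#, E, A are the tones of an F# minor seventh chord (F#–A–C#–E), making F# the root.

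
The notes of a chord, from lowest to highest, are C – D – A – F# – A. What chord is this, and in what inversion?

Reducing to letter names: C, D, A, F#. These stack in thirds as D–F#–A–C — a D dominant seventh chord.
C is the seventh of D dominant seventh; seventh in the bass means third inversion (figured bass 4/2).

D dominant seventh, third inversion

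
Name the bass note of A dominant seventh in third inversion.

In third inversion the seventh is lowest. For A dominant seventh (A–C#–E–G) that is G.

G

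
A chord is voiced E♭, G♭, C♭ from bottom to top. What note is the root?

Reordering Eb, Gb, Cb into stacked thirds gives Cb–Eb–Gb; the bottom of that stack, Cb, is the root.

Cb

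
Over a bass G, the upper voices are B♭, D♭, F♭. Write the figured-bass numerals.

The notes G, Bb, Db, Fb stack in thirds as G–Bb–Db–Fb — a G diminished seventh chord. The bass G is the root, so this is root position: figured 7.

7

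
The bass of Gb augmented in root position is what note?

The root of Gb augmented (Gb–Bb–D) is Gb; that is the bass in root position.

Gb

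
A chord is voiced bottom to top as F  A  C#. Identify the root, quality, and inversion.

The pitch classes F, A, C# arrange in thirds as F–A–C#: an F augmented triad.
F is the root of F augmented; root in the bass means root position (figured bass 5/3).

F augmented, root position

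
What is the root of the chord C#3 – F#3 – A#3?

C#, F#, A# are the tones of an F# major triad (F#–A#–C#), making F# the root.

F#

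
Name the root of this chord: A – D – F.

A, D, F are the tones of a D minor triad (D–F–A), making D the root.

D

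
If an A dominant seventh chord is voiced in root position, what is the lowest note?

In root position the root is lowest. For A dominant seventh (A–C#–E–G) that is A.

A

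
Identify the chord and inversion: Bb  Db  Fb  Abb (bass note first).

The distinct note names are Bb, Db, Fb, Abb. Stacked in thirds they read Bb–Db–Fb–Abb, which is a diminished seventh chord on Bb.
With the root (Bb) in the bass, the chord is in root position (figured bass 7).

Bb diminished seventh, root position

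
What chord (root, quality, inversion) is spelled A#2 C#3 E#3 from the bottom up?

The distinct note names are A#, C#, E#. Stacked in thirds they read A#–C#–E#, which is a minor triad on A#.
With the root (A#) in the bass, the chord is in root position (figured bass 5/3).

A# minor, root position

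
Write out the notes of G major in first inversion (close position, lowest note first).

Spelling G major: G–B–D. In first inversion the third is bass, giving B, D, G from the bottom.

B, D, G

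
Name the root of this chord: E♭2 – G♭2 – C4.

The distinct letter names are Eb, Gb, C. Arranged as a stack of thirds they read C–Eb–Gb, so C is the root (a C diminished triad).

C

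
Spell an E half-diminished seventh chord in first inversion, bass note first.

Spelling E half-diminished seventh: E–G–Bb–D. In first inversion the third is bass, giving G, Bb, D, E from the bottom.

G, Bb, D, E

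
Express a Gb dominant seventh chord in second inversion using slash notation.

Second inversion of Gb dominant seventh has the fifth (Db) in the bass. As a slash chord: Gb7/Db.

Gb7/Db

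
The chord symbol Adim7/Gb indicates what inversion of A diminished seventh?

third inversion

Adim7/Gb means A diminished seventh with Gb in the bass. Gb is the seventh of A diminished seventh (A–C–Eb–Gb), so this is third inversion.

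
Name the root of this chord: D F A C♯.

The distinct letter names are D, F, A, C#. Arranged as a stack of thirds they read D–F–A–C#, so D is the root (a D minor-major seventh chord).

D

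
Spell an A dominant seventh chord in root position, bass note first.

The chord tones are A–C#–E–G. With the root (A) lowest for root position: A, C#, E, G.

A, C#, E, G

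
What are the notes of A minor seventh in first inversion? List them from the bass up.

C, E, G, A

The chord tones are A–C–E–G. With the third (C) lowest for first inversion: C, E, G, A.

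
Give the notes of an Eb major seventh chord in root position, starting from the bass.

Eb, G, Bb, D

Eb major seventh is Eb–G–Bb–D. Root position puts the root (Eb) in the bass, with the remaining tones above: Eb, G, Bb, D.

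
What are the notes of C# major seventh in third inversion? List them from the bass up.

C# major seventh is C#–E#–G#–B#. Third inversion puts the seventh (B#) in the bass, with the remaining tones above: B#, C#, E#, G#.

B#, C#, E#, G#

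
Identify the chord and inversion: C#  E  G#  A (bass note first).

The distinct note names are C#, E, G#, A. Stacked in thirds they read A–C#–E–G#, which is a major seventh chord on A.
C# is the third of A major seventh; third in the bass means first inversion (figured bass 6/5).

A major seventh, first inversion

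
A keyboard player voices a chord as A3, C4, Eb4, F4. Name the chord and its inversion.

The distinct note names are A, C, Eb, F. Stacked in thirds they read F–A–C–Eb, which is a dominant seventh chord on F.
With the third (A) in the bass, the chord is in first inversion (figured bass 6/5).

F dominant seventh, first inversion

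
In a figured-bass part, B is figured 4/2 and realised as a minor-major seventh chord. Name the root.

The figures 4/2 mean the seventh of the chord is in the bass. If B is the seventh of a minor-major seventh chord, the root is C (chord tones C–Eb–G–B).

C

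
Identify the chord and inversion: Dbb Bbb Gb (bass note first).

The pitch classes Dbb, Bbb, Gb arrange in thirds as Gb–Bbb–Dbb: a Gb diminished triad.
The lowest note is Dbb, the fifth of the chord, so this is second inversion (figured bass 6/4).

Gb diminished, second inversion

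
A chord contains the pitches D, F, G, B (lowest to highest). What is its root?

G

The distinct letter names are D, F, G, B. Arranged as a stack of thirds they read G–B–D–F, so G is the root (a G dominant seventh chord).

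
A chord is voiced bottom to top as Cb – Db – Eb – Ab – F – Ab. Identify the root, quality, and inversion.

The pitch classes Cb, Db, Eb, Ab, F arrange in thirds as Db–F–Ab–Cb–Eb: a Db dominant ninth chord.
With the seventh (Cb) in the bass, the chord is in third inversion.

Db dominant ninth, third inversion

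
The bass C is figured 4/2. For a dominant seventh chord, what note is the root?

D

The figures 4/2 mean the seventh of the chord is in the bass. If C is the seventh of a dominant seventh chord, the root is D (chord tones D–F#–A–C).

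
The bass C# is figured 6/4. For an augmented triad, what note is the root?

The figures 6/4 mean the fifth of the chord is in the bass. If C# is the fifth of an augmented triad, the root is F (chord tones F–A–C#).

F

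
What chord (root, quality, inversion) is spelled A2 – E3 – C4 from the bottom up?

The distinct note names are A, E, C. Stacked in thirds they read A–C–E, which is a minor triad on A.
A is the root of A minor; root in the bass means root position (figured bass 5/3).

A minor, root position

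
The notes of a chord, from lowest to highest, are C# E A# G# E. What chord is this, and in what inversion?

Reducing to letter names: C#, E, A#, G#. These stack in thirds as A#–C#–E–G# — an A# half-diminished seventh chord.
The lowest note is C#, the third of the chord, so this is first inversion (figured bass 6/5).

A# half-diminished seventh, first inversion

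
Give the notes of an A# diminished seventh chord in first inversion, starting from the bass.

A# diminished seventh is A#–C#–E–G. First inversion puts the third (C#) in the bass, with the remaining tones above: C#, E, G, A#.

C#, E, G, A#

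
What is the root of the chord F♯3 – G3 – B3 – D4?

Reordering F#, G, B, D into stacked thirds gives G–B–D–F#; the bottom of that stack, G, is the root.

G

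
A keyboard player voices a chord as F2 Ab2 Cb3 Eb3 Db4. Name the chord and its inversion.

Db dominant ninth, first inversion

Reducing to letter names: F, Ab, Cb, Eb, Db. These stack in thirds as Db–F–Ab–Cb–Eb — a Db dominant ninth chord.
With the third (F) in the bass, the chord is in first inversion.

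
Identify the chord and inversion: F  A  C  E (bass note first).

F major seventh, root position

The pitch classes F, A, C, E arrange in thirds as F–A–C–E: an F major seventh chord.
With the root (F) in the bass, the chord is in root position (figured bass 7).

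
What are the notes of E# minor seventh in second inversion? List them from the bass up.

B#, D#, E#, G#

E# minor seventh is E#–G#–B#–D#. Second inversion puts the fifth (B#) in the bass, with the remaining tones above: B#, D#, E#, G#.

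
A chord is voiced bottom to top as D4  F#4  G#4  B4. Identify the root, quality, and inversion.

G# half-diminished seventh, second inversion

The distinct note names are D, F#, G#, B. Stacked in thirds they read G#–B–D–F#, which is a half-diminished seventh chord on G#.
The lowest note is D, the fifth of the chord, so this is second inversion (figured bass 4/3).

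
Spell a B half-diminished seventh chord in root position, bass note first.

The chord tones are B–D–F–A. With the root (B) lowest for root position: B, D, F, A.

B, D, F, A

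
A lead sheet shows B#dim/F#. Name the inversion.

B#dim/F# means B# diminished with F# in the bass. F# is the fifth of B# diminished (B#–D#–F#), so this is second inversion.

second inversion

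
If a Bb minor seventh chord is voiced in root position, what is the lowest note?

In root position the root is lowest. For Bb minor seventh (Bb–Db–F–Ab) that is Bb.

Bb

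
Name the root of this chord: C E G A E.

A

C, E, G, A are the tones of an A minor seventh chord (A–C–E–G), making A the root.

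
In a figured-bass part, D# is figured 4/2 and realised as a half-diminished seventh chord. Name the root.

E#

The figures 4/2 mean the seventh of the chord is in the bass. If D# is the seventh of a half-diminished seventh chord, the root is E# (chord tones E#–G#–B–D#).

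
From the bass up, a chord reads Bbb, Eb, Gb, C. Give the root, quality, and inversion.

C diminished seventh, third inversion

The pitch classes Bbb, Eb, Gb, C arrange in thirds as C–Eb–Gb–Bbb: a C diminished seventh chord.
Bbb is the seventh of C diminished seventh; seventh in the bass means third inversion (figured bass 4/2).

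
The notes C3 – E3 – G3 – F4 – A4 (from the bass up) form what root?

Reordering C, E, G, F, A into stacked thirds gives F–A–C–E–G; the bottom of that stack, F, is the root.

F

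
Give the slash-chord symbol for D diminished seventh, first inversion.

Ddim7/F

First inversion of D diminished seventh has the third (F) in the bass. As a slash chord: Ddim7/F.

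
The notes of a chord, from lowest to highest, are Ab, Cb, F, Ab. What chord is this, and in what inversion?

Reducing to letter names: Ab, Cb, F. These stack in thirds as F–Ab–Cb — an F diminished triad.
The lowest note is Ab, the third of the chord, so this is first inversion (figured bass 6).

F diminished, first inversion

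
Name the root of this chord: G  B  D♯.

The distinct letter names are G, B, D#. Arranged as a stack of thirds they read G–B–D#, so G is the root (a G augmented triad).

G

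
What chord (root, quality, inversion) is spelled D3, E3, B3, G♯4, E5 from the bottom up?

E dominant seventh, third inversion

The distinct note names are D, E, B, G#. Stacked in thirds they read E–G#–B–D, which is a dominant seventh chord on E.
With the seventh (D) in the bass, the chord is in third inversion (figured bass 4/2).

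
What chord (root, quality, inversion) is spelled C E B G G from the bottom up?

C major seventh, root position

The pitch classes C, E, B, G arrange in thirds as C–E–G–B: a C major seventh chord.
C is the root of C major seventh; root in the bass means root position (figured bass 7).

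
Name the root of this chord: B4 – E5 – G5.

E

Reordering B, E, G into stacked thirds gives E–G–B; the bottom of that stack, E, is the root.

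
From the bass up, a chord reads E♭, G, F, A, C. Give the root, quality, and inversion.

F dominant ninth, third inversion

Reducing to letter names: Eb, G, F, A, C. These stack in thirds as F–A–C–Eb–G — an F dominant ninth chord.
With the seventh (Eb) in the bass, the chord is in third inversion.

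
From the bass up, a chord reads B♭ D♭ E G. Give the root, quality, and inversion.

The distinct note names are Bb, Db, E, G. Stacked in thirds they read E–G–Bb–Db, which is a diminished seventh chord on E.
The lowest note is Bb, the fifth of the chord, so this is second inversion (figured bass 4/3).

E diminished seventh, second inversion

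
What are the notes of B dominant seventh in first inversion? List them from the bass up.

D#, F#, A, B

The chord tones are B–D#–F#–A. With the third (D#) lowest for first inversion: D#, F#, A, B.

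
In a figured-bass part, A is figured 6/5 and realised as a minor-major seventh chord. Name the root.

F#

The figures 6/5 mean the third of the chord is in the bass. If A is the third of a minor-major seventh chord, the root is F# (chord tones F#–A–C#–E#).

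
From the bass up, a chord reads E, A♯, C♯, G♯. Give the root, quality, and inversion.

The pitch classes E, A#, C#, G# arrange in thirds as A#–C#–E–G#: an A# half-diminished seventh chord.
With the fifth (E) in the bass, the chord is in second inversion (figured bass 4/3).

A# half-diminished seventh, second inversion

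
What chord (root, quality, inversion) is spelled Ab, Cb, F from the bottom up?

F diminished, first inversion

The distinct note names are Ab, Cb, F. Stacked in thirds they read F–Ab–Cb, which is a diminished triad on F.
The lowest note is Ab, the third of the chord, so this is first inversion (figured bass 6).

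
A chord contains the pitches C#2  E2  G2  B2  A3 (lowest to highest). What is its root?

A

Reordering C#, E, G, B, A into stacked thirds gives A–C#–E–G–B; the bottom of that stack, A, is the root.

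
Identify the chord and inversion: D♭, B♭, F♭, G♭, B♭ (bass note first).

Gb dominant seventh, second inversion

The pitch classes Db, Bb, Fb, Gb arrange in thirds as Gb–Bb–Db–Fb: a Gb dominant seventh chord.
The lowest note is Db, the fifth of the chord, so this is second inversion (figured bass 4/3).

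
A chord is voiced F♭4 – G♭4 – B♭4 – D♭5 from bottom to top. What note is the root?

Fb, Gb, Bb, Db are the tones of a Gb dominant seventh chord (Gb–Bb–Db–Fb), making Gb the root.

Gb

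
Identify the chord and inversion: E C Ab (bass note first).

Ab augmented, second inversion

The distinct note names are E, C, Ab. Stacked in thirds they read Ab–C–E, which is an augmented triad on Ab.
With the fifth (E) in the bass, the chord is in second inversion (figured bass 6/4).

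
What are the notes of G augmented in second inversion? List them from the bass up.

The chord tones are G–B–D#. With the fifth (D#) lowest for second inversion: D#, G, B.

D#, G, B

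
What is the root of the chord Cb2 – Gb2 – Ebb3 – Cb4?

The distinct letter names are Cb, Gb, Ebb. Arranged as a stack of thirds they read Cb–Ebb–Gb, so Cb is the root (a Cb minor triad).

Cb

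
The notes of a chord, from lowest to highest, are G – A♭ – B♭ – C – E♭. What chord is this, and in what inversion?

Ab major ninth, third inversion

The pitch classes G, Ab, Bb, C, Eb arrange in thirds as Ab–C–Eb–G–Bb: an Ab major ninth chord.
The lowest note is G, the seventh of the chord, so this is third inversion.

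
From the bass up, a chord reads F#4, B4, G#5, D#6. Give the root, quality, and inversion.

G# minor seventh, third inversion

The distinct note names are F#, B, G#, D#. Stacked in thirds they read G#–B–D#–F#, which is a minor seventh chord on G#.
The lowest note is F#, the seventh of the chord, so this is third inversion (figured bass 4/2).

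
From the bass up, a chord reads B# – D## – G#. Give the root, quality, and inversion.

The distinct note names are B#, D##, G#. Stacked in thirds they read G#–B#–D##, which is an augmented triad on G#.
With the third (B#) in the bass, the chord is in first inversion (figured bass 6).

G# augmented, first inversion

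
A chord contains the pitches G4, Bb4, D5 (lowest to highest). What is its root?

Reordering G, Bb, D into stacked thirds gives G–Bb–D; the bottom of that stack, G, is the root.

G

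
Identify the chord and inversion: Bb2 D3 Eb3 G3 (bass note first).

The pitch classes Bb, D, Eb, G arrange in thirds as Eb–G–Bb–D: an Eb major seventh chord.
The lowest note is Bb, the fifth of the chord, so this is second inversion (figured bass 4/3).

Eb major seventh, second inversion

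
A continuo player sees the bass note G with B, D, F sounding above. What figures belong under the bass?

7

The notes G, B, D, F stack in thirds as G–B–D–F — a G dominant seventh chord. The bass G is the root, so this is root position: figured 7.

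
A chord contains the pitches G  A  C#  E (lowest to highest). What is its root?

The distinct letter names are G, A, C#, E. Arranged as a stack of thirds they read A–C#–E–G, so A is the root (an A dominant seventh chord).

A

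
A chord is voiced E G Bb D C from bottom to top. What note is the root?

C

The distinct letter names are E, G, Bb, D, C. Arranged as a stack of thirds they read C–E–G–Bb–D, so C is the root (a C dominant ninth chord).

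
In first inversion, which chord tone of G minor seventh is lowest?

Bb

G minor seventh is G–Bb–D–F. First inversion places the third in the bass: Bb.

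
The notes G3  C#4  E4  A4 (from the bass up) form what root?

A

The distinct letter names are G, C#, E, A. Arranged as a stack of thirds they read A–C#–E–G, so A is the root (an A dominant seventh chord).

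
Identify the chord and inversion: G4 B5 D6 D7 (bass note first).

G major, root position

The pitch classes G, B, D arrange in thirds as G–B–D: a G major triad.
G is the root of G major; root in the bass means root position (figured bass 5/3).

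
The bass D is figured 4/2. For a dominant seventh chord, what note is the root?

The figures 4/2 mean the seventh of the chord is in the bass. If D is the seventh of a dominant seventh chord, the root is E (chord tones E–G#–B–D).

E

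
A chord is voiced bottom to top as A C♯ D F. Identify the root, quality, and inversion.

D minor-major seventh, second inversion

Reducing to letter names: A, C#, D, F. These stack in thirds as D–F–A–C# — a D minor-major seventh chord.
With the fifth (A) in the bass, the chord is in second inversion (figured bass 4/3).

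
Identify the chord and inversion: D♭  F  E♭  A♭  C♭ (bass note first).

Db dominant ninth, root position

The distinct note names are Db, F, Eb, Ab, Cb. Stacked in thirds they read Db–F–Ab–Cb–Eb, which is a dominant ninth chord on Db.
Db is the root of Db dominant ninth; root in the bass means root position.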